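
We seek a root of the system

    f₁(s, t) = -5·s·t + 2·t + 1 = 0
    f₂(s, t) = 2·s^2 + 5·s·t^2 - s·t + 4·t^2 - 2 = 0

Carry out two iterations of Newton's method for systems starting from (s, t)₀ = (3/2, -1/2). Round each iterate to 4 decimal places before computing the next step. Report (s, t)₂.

(2.1475, 0.3559)

At (3/2, -1/2): F = (3.7500, 6.1250).
Jacobian J = [[-5·t, -5·s + 2], [4·s + 5·t^2 - t, 10·s·t - s + 8·t]].
At the point, J = [[2.5000, -5.5000], [7.7500, -13.0000]] (det J = 10.1250).
Solving J·Δ = −F gives Δ = (1.4877, 1.3580).
Then the next iterate is (s, t)₁ = (2.9877, 0.8580).
Round to (2.9877, 0.8580) and repeat: F = (-10.101233, 27.231098), J = [[-4.2900, -12.9385], [14.773620, 29.510766]].
Δ = (-0.8402, -0.5021), so (s, t)₂ = (2.1475, 0.3559).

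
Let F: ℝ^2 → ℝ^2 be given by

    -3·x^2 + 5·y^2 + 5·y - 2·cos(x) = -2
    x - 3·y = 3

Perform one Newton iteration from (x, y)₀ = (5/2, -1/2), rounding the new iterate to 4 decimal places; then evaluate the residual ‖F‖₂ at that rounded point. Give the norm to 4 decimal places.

At (5/2, -1/2): F = (-16.397713, 1.0000).
Jacobian J = [[-6·x + 2·sin(x), 10·y + 5], [1, -3]].
At the point, J = [[-13.803056, 0.0000], [1.0000, -3.0000]] (det J = 41.409167).
Solving J·Δ = −F gives Δ = (-1.1880, -0.0627).
Then the next iterate is (x, y)₁ = (1.3120, -0.5627).
Re-evaluating at (1.3120, -0.5627): F = (-4.906210, 0.0001), so ‖F‖₂ = 4.9062.

4.9062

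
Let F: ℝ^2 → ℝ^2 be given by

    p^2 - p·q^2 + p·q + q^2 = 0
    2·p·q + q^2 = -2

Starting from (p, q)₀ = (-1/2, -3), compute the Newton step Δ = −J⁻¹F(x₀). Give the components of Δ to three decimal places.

(-0.772, 2.662)

At (-1/2, -3): F = (15.250, 14.000).
Jacobian J = [[2·p - q^2 + q, -2·p·q + p + 2·q], [2·q, 2·p + 2·q]].
At the point, J = [[-13.000, -9.500], [-6.000, -7.000]] (det J = 34.000).
Solving J·Δ = −F gives Δ = (-0.772, 2.662).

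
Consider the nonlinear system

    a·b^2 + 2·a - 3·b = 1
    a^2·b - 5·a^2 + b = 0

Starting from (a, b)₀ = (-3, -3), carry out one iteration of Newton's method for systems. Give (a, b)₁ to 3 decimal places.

At (-3, -3): F = (-25.000, -75.000).
Jacobian J = [[b^2 + 2, 2·a·b - 3], [2·a·b - 10·a, a^2 + 1]].
At the point, J = [[11.000, 15.000], [48.000, 10.000]] (det J = -610.000).
Solving J·Δ = −F gives Δ = (1.434, 0.615).
Then the next iterate is (a, b)₁ = (-1.566, -2.385).

(-1.566, -2.385)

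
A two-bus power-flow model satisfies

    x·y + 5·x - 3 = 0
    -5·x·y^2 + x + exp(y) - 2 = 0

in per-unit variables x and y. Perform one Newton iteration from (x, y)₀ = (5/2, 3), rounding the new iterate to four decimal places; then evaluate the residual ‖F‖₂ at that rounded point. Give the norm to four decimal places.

2.4813

At (5/2, 3): F = (17.0000, -91.914463).
Jacobian J = [[y + 5, x], [-5·y^2 + 1, -10·x·y + exp(y)]].
At the point, J = [[8.0000, 2.5000], [-44.0000, -54.914463]] (det J = -329.315705).
Solving J·Δ = −F gives Δ = (-2.1370, 0.0385).
Then the next iterate is (x, y)₁ = (0.3630, 3.0385).
Re-evaluating at (0.3630, 3.0385): F = (-0.082025, 2.479954), so ‖F‖₂ = 2.4813.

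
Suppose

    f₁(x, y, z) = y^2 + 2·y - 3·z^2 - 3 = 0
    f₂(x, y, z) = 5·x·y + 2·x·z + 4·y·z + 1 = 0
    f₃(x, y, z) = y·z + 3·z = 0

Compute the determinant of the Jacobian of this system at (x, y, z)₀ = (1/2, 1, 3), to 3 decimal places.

-770.000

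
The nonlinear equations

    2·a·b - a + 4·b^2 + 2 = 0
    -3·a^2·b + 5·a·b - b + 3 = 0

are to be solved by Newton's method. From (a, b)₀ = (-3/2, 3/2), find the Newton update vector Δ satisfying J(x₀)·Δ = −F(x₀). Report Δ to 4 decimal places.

(0.2591, -0.9465)

At (-3/2, 3/2): F = (8.0000, -19.8750).
Jacobian J = [[2·b - 1, 2·a + 8·b], [-6·a·b + 5·b, -3·a^2 + 5·a - 1]].
At the point, J = [[2.0000, 9.0000], [21.0000, -15.2500]] (det J = -219.5000).
Solving J·Δ = −F gives Δ = (0.2591, -0.9465).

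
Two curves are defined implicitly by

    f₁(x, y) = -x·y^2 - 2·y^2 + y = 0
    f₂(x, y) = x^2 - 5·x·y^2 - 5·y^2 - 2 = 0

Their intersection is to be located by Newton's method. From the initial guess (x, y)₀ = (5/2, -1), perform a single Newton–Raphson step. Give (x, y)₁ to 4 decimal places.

(0.7857, -0.6214)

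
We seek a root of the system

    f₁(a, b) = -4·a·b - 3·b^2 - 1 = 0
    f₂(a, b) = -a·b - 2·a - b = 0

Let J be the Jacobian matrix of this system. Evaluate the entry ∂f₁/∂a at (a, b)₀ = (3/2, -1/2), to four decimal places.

∂f₁/∂a = -4·b.
At (3/2, -1/2) this is 2.0000.

2.0000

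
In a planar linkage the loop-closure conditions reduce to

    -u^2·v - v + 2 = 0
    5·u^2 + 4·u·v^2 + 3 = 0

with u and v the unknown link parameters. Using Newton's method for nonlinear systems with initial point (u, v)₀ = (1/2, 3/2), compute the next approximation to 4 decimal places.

(-0.8750, 3.2500)

At (1/2, 3/2): F = (0.1250, 8.7500).
Jacobian J = [[-2·u·v, -u^2 - 1], [10·u + 4·v^2, 8·u·v]].
At the point, J = [[-1.5000, -1.2500], [14.0000, 6.0000]] (det J = 8.5000).
Solving J·Δ = −F gives Δ = (-1.3750, 1.7500).
Then the next iterate is (u, v)₁ = (-0.8750, 3.2500).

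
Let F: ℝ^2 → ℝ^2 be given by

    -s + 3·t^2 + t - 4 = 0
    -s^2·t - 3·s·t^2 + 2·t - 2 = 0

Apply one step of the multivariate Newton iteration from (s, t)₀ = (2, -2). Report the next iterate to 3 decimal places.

At (2, -2): F = (4.000, -22.000).
Jacobian J = [[-1, 6·t + 1], [-2·s·t - 3·t^2, -s^2 - 6·s·t + 2]].
At the point, J = [[-1.000, -11.000], [-4.000, 22.000]] (det J = -66.000).
Solving J·Δ = −F gives Δ = (-2.333, 0.576).
Then the next iterate is (s, t)₁ = (-0.333, -1.424).

(-0.333, -1.424)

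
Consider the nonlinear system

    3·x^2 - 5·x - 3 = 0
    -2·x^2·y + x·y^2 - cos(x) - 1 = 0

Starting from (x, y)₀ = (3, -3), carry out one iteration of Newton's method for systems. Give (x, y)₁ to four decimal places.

(2.3077, -1.6184)

At (3, -3): F = (9.0000, 80.989992).
Jacobian J = [[6·x - 5, 0], [-4·x·y + y^2 + sin(x), -2·x^2 + 2·x·y]].
At the point, J = [[13.0000, 0.0000], [45.141120, -36.0000]] (det J = -468.0000).
Solving J·Δ = −F gives Δ = (-0.6923, 1.3816).
Then the next iterate is (x, y)₁ = (2.3077, -1.6184).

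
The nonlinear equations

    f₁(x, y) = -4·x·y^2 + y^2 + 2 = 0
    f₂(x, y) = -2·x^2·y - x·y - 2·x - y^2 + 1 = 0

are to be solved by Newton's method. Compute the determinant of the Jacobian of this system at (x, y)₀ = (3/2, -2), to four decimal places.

-208.0000

J = [[-4·y^2, -8·x·y + 2·y], [-4·x·y - y - 2, -2·x^2 - x - 2·y]].
At the point, J = [[-16.0000, 20.0000], [12.0000, -2.0000]].
det J = -208.0000.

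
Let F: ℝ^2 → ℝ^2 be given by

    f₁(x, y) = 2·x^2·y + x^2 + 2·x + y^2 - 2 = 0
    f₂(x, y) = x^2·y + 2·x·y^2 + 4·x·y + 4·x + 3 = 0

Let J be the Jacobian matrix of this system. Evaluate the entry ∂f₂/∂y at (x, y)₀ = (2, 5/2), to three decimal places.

32.000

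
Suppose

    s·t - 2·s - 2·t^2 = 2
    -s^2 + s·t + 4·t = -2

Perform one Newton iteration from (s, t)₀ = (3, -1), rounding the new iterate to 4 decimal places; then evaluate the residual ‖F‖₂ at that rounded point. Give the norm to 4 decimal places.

At (3, -1): F = (-13.0000, -14.0000).
Jacobian J = [[t - 2, s - 4·t], [-2·s + t, s + 4]].
At the point, J = [[-3.0000, 7.0000], [-7.0000, 7.0000]] (det J = 28.0000).
Solving J·Δ = −F gives Δ = (-0.2500, 1.7500).
Then the next iterate is (s, t)₁ = (2.7500, 0.7500).
Re-evaluating at (2.7500, 0.7500): F = (-6.5625, -0.5000), so ‖F‖₂ = 6.5815.

6.5815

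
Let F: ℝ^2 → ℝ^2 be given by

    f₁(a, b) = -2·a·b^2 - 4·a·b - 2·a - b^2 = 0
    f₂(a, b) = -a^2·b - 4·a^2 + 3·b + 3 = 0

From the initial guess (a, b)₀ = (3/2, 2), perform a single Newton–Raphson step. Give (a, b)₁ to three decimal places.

At (3/2, 2): F = (-31.000, -4.500).
Jacobian J = [[-2·b^2 - 4·b - 2, -4·a·b - 4·a - 2·b], [-2·a·b - 8·a, -a^2 + 3]].
At the point, J = [[-18.000, -22.000], [-18.000, 0.750]] (det J = -409.500).
Solving J·Δ = −F gives Δ = (-0.299, -1.165).
Then the next iterate is (a, b)₁ = (1.201, 0.835).

(1.201, 0.835)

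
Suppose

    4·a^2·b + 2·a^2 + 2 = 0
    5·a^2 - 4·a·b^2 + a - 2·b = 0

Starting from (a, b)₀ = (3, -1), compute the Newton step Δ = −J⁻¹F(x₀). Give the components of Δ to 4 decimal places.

(-1.3916, -0.0194)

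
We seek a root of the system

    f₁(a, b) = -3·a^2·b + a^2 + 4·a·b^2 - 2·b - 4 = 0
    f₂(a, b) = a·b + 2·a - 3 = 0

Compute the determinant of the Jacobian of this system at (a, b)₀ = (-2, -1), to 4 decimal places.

22.0000

J = [[-6·a·b + 2·a + 4·b^2, -3·a^2 + 8·a·b - 2], [b + 2, a]].
At the point, J = [[-12.0000, 2.0000], [1.0000, -2.0000]].
det J = 22.0000.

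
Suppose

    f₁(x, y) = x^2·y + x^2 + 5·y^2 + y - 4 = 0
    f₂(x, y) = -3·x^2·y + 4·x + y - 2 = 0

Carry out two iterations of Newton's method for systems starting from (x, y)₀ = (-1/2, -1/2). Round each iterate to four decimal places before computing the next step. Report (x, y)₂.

(0.8115, -1.0745)

At (-1/2, -1/2): F = (-3.1250, -4.1250).
Jacobian J = [[2·x·y + 2·x, x^2 + 10·y + 1], [-6·x·y + 4, -3·x^2 + 1]].
At the point, J = [[-0.5000, -3.7500], [2.5000, 0.2500]] (det J = 9.2500).
Solving J·Δ = −F gives Δ = (1.7568, -1.0676).
Then the next iterate is (x, y)₁ = (1.2568, -1.5676).
Round to (1.2568, -1.5676) and repeat: F = (5.822698, 8.887890), J = [[-1.426719, -13.096454], [15.820958, -3.738639]].
Δ = (-0.4453, 0.4931), so (x, y)₂ = (0.8115, -1.0745).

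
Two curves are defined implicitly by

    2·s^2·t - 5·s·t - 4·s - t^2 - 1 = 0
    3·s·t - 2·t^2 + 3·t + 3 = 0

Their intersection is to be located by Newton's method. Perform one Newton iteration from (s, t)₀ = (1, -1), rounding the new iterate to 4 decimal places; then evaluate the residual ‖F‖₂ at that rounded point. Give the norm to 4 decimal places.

1.8004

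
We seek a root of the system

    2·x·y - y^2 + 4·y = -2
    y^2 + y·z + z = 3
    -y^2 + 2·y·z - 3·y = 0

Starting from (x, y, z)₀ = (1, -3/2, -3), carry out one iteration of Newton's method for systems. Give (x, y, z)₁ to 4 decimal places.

(-2.7583, -1.7250, 1.2000)

At (1, -3/2, -3): F = (-9.2500, 0.7500, 11.2500).
Jacobian J = [[2·y, 2·x - 2·y + 4, 0], [0, 2·y + z, y + 1], [0, -2·y + 2·z - 3, 2·y]].
At the point, J = [[-3.0000, 9.0000, 0.0000], [0.0000, -6.0000, -0.5000], [0.0000, -6.0000, -3.0000]] (det J = -45.0000).
Solving J·Δ = −F gives Δ = (-3.7583, -0.2250, 4.2000).
Then the next iterate is (x, y, z)₁ = (-2.7583, -1.7250, 1.2000).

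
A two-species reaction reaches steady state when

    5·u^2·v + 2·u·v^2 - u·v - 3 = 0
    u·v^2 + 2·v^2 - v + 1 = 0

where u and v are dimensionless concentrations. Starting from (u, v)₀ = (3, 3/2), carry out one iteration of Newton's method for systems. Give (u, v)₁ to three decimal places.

(2.285, 0.847)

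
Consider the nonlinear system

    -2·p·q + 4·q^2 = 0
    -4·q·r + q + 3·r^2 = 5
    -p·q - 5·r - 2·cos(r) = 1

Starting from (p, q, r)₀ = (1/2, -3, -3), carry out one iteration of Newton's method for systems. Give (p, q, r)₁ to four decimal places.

(-103.1690, -26.3206, -56.3612)

At (1/2, -3, -3): F = (39.0000, -17.0000, 17.479985).
Jacobian J = [[-2·q, -2·p + 8·q, 0], [0, -4·r + 1, -4·q + 6·r], [-q, -p, 2·sin(r) - 5]].
At the point, J = [[6.0000, -25.0000, 0.0000], [0.0000, 13.0000, -6.0000], [3.0000, -0.5000, -5.282240]] (det J = 19.985279).
Solving J·Δ = −F gives Δ = (-103.6690, -23.3206, -53.3612).
Then the next iterate is (p, q, r)₁ = (-103.1690, -26.3206, -56.3612).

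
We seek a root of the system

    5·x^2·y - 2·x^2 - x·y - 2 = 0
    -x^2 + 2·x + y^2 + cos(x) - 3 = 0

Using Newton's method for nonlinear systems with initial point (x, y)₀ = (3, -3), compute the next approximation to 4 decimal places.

At (3, -3): F = (-146.0000, 2.010008).
Jacobian J = [[10·x·y - 4·x - y, 5·x^2 - x], [-2·x - sin(x) + 2, 2·y]].
At the point, J = [[-99.0000, 42.0000], [-4.141120, -6.0000]] (det J = 767.927040).
Solving J·Δ = −F gives Δ = (-1.0308, 1.0464).
Then the next iterate is (x, y)₁ = (1.9692, -1.9536).

(1.9692, -1.9536)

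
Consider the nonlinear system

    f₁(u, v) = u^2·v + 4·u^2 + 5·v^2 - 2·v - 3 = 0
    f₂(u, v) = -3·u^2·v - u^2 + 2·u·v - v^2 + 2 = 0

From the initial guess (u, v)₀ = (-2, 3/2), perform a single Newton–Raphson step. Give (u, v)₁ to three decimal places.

(-7.357, -7.036)

At (-2, 3/2): F = (27.250, -28.250).
Jacobian J = [[2·u·v + 8·u, u^2 + 10·v - 2], [-6·u·v - 2·u + 2·v, -3·u^2 + 2·u - 2·v]].
At the point, J = [[-22.000, 17.000], [25.000, -19.000]] (det J = -7.000).
Solving J·Δ = −F gives Δ = (-5.357, -8.536).
Then the next iterate is (u, v)₁ = (-7.357, -7.036).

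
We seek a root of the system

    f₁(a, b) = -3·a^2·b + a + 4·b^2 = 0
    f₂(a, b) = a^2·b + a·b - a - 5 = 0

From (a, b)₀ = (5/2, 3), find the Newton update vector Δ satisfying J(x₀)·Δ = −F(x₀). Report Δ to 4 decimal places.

(-0.5351, -1.1033)

At (5/2, 3): F = (-17.7500, 18.7500).
Jacobian J = [[-6·a·b + 1, -3·a^2 + 8·b], [2·a·b + b - 1, a^2 + a]].
At the point, J = [[-44.0000, 5.2500], [17.0000, 8.7500]] (det J = -474.2500).
Solving J·Δ = −F gives Δ = (-0.5351, -1.1033).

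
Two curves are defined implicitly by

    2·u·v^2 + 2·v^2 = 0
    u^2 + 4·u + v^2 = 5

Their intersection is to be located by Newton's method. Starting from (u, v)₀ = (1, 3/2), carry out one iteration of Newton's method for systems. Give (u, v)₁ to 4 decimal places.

(1.0000, 0.7500)

At (1, 3/2): F = (9.0000, 2.2500).
Jacobian J = [[2·v^2, 4·u·v + 4·v], [2·u + 4, 2·v]].
At the point, J = [[4.5000, 12.0000], [6.0000, 3.0000]] (det J = -58.5000).
Solving J·Δ = −F gives Δ = (0.0000, -0.7500).
Then the next iterate is (u, v)₁ = (1.0000, 0.7500).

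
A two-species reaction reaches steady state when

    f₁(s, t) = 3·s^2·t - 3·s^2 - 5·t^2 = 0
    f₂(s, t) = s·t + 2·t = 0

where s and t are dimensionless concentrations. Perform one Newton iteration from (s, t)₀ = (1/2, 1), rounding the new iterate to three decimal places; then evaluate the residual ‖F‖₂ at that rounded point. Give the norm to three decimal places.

1.844

At (1/2, 1): F = (-5.000, 2.500).
Jacobian J = [[6·s·t - 6·s, 3·s^2 - 10·t], [t, s + 2]].
At the point, J = [[0.000, -9.250], [1.000, 2.500]] (det J = 9.250).
Solving J·Δ = −F gives Δ = (-1.149, -0.541).
Then the next iterate is (s, t)₁ = (-0.649, 0.459).
Re-evaluating at (-0.649, 0.459): F = (-1.73701, 0.62011), so ‖F‖₂ = 1.844.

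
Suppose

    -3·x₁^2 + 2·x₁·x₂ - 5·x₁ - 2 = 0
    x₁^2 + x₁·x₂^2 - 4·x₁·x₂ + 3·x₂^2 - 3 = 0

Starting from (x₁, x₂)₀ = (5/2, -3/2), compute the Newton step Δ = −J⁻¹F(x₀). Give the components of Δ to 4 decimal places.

(-1.7059, 0.3027)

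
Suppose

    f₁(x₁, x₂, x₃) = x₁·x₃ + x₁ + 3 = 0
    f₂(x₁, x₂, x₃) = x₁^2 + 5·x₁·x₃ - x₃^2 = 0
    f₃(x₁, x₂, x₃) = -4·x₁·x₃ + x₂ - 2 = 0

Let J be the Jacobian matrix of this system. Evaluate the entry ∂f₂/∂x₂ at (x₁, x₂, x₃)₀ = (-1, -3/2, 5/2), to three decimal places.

0.000

∂f₂/∂x₂ = 0.
At (-1, -3/2, 5/2) this is 0.000.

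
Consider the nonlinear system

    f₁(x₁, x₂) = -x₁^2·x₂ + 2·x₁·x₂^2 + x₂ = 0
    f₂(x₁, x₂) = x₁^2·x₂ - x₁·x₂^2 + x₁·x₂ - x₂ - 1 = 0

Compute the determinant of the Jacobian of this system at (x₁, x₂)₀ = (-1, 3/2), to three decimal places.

-7.500

J = [[-2·x₁·x₂ + 2·x₂^2, -x₁^2 + 4·x₁·x₂ + 1], [2·x₁·x₂ - x₂^2 + x₂, x₁^2 - 2·x₁·x₂ + x₁ - 1]].
At the point, J = [[7.500, -6.000], [-3.750, 2.000]].
det J = -7.500.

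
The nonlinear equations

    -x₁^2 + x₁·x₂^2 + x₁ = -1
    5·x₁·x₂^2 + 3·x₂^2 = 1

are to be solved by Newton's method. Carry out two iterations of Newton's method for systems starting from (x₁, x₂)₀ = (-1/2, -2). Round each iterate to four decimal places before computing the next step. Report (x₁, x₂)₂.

(-0.4228, -1.0190)

At (-1/2, -2): F = (-1.7500, 1.0000).
Jacobian J = [[-2·x₁ + x₂^2 + 1, 2·x₁·x₂], [5·x₂^2, 10·x₁·x₂ + 6·x₂]].
At the point, J = [[6.0000, 2.0000], [20.0000, -2.0000]] (det J = -52.0000).
Solving J·Δ = −F gives Δ = (0.0288, 0.7885).
Then the next iterate is (x₁, x₂)₁ = (-0.4712, -1.2115).
Round to (-0.4712, -1.2115) and repeat: F = (-0.384825, -0.054780), J = [[3.410132, 1.141718], [7.338661, -1.560412]].
Δ = (0.0484, 0.1925), so (x₁, x₂)₂ = (-0.4228, -1.0190).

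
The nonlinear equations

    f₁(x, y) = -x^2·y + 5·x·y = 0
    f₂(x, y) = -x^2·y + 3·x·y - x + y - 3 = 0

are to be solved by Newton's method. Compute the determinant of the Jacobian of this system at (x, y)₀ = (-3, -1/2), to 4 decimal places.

-38.5000

J = [[-2·x·y + 5·y, -x^2 + 5·x], [-2·x·y + 3·y - 1, -x^2 + 3·x + 1]].
At the point, J = [[-5.5000, -24.0000], [-5.5000, -17.0000]].
det J = -38.5000.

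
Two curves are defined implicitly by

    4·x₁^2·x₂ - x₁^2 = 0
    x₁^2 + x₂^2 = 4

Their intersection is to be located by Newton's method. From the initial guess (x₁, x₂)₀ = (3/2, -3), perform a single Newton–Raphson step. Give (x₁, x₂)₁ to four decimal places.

(0.9674, -2.0580)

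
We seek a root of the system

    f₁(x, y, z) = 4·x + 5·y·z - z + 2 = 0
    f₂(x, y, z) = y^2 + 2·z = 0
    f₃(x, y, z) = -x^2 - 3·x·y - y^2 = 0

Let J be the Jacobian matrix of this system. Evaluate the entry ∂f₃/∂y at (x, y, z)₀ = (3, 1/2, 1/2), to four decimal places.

∂f₃/∂y = -3·x - 2·y.
At (3, 1/2, 1/2) this is -10.0000.

-10.0000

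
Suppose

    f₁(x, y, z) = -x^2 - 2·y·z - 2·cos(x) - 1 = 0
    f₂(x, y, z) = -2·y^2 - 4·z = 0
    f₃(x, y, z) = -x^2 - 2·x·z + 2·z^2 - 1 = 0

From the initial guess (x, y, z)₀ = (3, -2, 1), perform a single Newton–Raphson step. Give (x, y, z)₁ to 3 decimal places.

At (3, -2, 1): F = (-4.02002, -12.000, -14.000).
Jacobian J = [[-2·x + 2·sin(x), -2·z, -2·y], [0, -4·y, -4], [-2·x - 2·z, 0, -2·x + 4·z]].
At the point, J = [[-5.71776, -2.000, 4.000], [0.000, 8.000, -4.000], [-8.000, 0.000, -2.000]] (det J = 283.48416).
Solving J·Δ = −F gives Δ = (-1.581, 1.163, -0.674).
Then the next iterate is (x, y, z)₁ = (1.419, -0.837, 0.326).

(1.419, -0.837, 0.326)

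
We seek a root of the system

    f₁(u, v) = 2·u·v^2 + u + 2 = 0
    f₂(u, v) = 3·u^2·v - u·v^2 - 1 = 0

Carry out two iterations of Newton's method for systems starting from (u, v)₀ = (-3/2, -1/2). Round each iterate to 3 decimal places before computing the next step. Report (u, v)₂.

(0.739, -0.051)

At (-3/2, -1/2): F = (-0.250, -4.000).
Jacobian J = [[2·v^2 + 1, 4·u·v], [6·u·v - v^2, 3·u^2 - 2·u·v]].
At the point, J = [[1.500, 3.000], [4.250, 5.250]] (det J = -4.875).
Solving J·Δ = −F gives Δ = (2.192, -1.013).
Then the next iterate is (u, v)₁ = (0.692, -1.513).
Round to (0.692, -1.513) and repeat: F = (5.86021, -4.75767), J = [[5.57834, -4.18798], [-8.57114, 3.53058]].
Δ = (0.047, 1.462), so (u, v)₂ = (0.739, -0.051).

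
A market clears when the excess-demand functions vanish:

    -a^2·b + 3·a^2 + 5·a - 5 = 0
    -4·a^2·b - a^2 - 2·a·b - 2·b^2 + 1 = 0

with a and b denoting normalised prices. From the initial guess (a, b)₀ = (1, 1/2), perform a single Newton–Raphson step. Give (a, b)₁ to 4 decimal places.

(0.7299, 0.2989)

At (1, 1/2): F = (2.5000, -3.5000).
Jacobian J = [[-2·a·b + 6·a + 5, -a^2], [-8·a·b - 2·a - 2·b, -4·a^2 - 2·a - 4·b]].
At the point, J = [[10.0000, -1.0000], [-7.0000, -8.0000]] (det J = -87.0000).
Solving J·Δ = −F gives Δ = (-0.2701, -0.2011).
Then the next iterate is (a, b)₁ = (0.7299, 0.2989).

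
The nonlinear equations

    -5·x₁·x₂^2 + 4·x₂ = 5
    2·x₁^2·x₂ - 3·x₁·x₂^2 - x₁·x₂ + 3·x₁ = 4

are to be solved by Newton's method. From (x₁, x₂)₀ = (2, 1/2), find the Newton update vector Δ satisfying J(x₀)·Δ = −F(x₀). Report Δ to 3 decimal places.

At (2, 1/2): F = (-5.500, 3.500).
Jacobian J = [[-5·x₂^2, -10·x₁·x₂ + 4], [4·x₁·x₂ - 3·x₂^2 - x₂ + 3, 2·x₁^2 - 6·x₁·x₂ - x₁]].
At the point, J = [[-1.250, -6.000], [5.750, 0.000]] (det J = 34.500).
Solving J·Δ = −F gives Δ = (-0.609, -0.790).

(-0.609, -0.790)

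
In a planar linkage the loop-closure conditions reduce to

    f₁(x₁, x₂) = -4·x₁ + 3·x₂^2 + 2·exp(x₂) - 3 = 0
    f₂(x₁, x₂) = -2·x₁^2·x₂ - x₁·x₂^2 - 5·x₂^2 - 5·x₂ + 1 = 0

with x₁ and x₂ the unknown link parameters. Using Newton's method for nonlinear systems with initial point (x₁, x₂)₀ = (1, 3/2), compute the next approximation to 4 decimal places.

(0.2130, 0.8397)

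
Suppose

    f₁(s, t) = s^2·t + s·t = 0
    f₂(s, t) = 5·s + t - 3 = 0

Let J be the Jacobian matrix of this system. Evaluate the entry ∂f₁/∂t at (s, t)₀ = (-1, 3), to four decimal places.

0.0000

∂f₁/∂t = s^2 + s.
At (-1, 3) this is 0.0000.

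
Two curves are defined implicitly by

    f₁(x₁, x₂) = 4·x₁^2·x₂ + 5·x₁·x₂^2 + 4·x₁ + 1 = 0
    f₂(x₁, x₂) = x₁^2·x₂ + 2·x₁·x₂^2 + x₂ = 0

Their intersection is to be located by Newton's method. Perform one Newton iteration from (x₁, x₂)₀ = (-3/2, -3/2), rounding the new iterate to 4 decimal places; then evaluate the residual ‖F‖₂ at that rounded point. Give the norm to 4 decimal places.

At (-3/2, -3/2): F = (-35.3750, -11.6250).
Jacobian J = [[8·x₁·x₂ + 5·x₂^2 + 4, 4·x₁^2 + 10·x₁·x₂], [2·x₁·x₂ + 2·x₂^2, x₁^2 + 4·x₁·x₂ + 1]].
At the point, J = [[33.2500, 31.5000], [9.0000, 12.2500]] (det J = 123.8125).
Solving J·Δ = −F gives Δ = (0.5424, 0.5505).
Then the next iterate is (x₁, x₂)₁ = (-0.9576, -0.9495).
Re-evaluating at (-0.9576, -0.9495): F = (-10.629780, -3.546838), so ‖F‖₂ = 11.2059.

11.2059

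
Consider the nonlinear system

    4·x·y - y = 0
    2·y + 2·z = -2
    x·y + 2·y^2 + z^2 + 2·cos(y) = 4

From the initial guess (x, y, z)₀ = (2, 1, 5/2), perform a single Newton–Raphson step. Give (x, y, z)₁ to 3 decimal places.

At (2, 1, 5/2): F = (7.000, 9.000, 7.33060).
Jacobian J = [[4·y, 4·x - 1, 0], [0, 2, 2], [y, x + 4·y - 2·sin(y), 2·z]].
At the point, J = [[4.000, 7.000, 0.000], [0.000, 2.000, 2.000], [1.000, 4.31706, 5.000]] (det J = 19.46354).
Solving J·Δ = −F gives Δ = (10.420, -6.954, 2.454).
Then the next iterate is (x, y, z)₁ = (12.420, -5.954, 4.954).

(12.420, -5.954, 4.954)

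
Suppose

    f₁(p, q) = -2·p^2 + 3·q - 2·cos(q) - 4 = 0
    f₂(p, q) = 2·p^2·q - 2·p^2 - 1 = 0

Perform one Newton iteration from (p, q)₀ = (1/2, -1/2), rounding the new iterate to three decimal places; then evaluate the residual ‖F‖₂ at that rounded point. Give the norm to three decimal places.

7.416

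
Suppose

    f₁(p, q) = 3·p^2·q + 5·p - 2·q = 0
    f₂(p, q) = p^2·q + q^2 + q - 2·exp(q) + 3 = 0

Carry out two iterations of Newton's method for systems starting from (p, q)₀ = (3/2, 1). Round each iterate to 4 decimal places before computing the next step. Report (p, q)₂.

(0.1678, 1.6506)

At (3/2, 1): F = (12.2500, 1.813436).
Jacobian J = [[6·p·q + 5, 3·p^2 - 2], [2·p·q, p^2 + 2·q - 2·exp(q) + 1]].
At the point, J = [[14.0000, 4.7500], [3.0000, -0.186564]] (det J = -16.861891).
Solving J·Δ = −F gives Δ = (-0.6464, -0.6738).
Then the next iterate is (p, q)₁ = (0.8536, 0.3262).
Round to (0.8536, 0.3262) and repeat: F = (4.328640, 0.898902), J = [[6.670666, 0.185899], [0.556889, -0.390352]].
Δ = (-0.6858, 1.3244), so (p, q)₂ = (0.1678, 1.6506).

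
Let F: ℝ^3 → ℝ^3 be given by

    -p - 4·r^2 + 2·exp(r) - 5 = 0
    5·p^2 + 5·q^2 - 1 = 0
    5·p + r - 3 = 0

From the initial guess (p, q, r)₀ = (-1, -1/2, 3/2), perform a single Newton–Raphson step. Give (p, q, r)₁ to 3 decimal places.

(0.676, -2.803, -0.381)

At (-1, -1/2, 3/2): F = (-4.03662, 5.250, -6.500).
Jacobian J = [[-1, 0, -8·r + 2·exp(r)], [10·p, 10·q, 0], [5, 0, 1]].
At the point, J = [[-1.000, 0.000, -3.03662], [-10.000, -5.000, 0.000], [5.000, 0.000, 1.000]] (det J = -70.91555).
Solving J·Δ = −F gives Δ = (1.676, -2.303, -1.881).
Then the next iterate is (p, q, r)₁ = (0.676, -2.803, -0.381).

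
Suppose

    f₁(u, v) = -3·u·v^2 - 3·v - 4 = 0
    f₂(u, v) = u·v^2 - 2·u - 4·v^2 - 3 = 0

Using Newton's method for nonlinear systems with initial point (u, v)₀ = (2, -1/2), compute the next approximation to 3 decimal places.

At (2, -1/2): F = (-4.000, -7.500).
Jacobian J = [[-3·v^2, -6·u·v - 3], [v^2 - 2, 2·u·v - 8·v]].
At the point, J = [[-0.750, 3.000], [-1.750, 2.000]] (det J = 3.750).
Solving J·Δ = −F gives Δ = (-3.867, 0.367).
Then the next iterate is (u, v)₁ = (-1.867, -0.133).

(-1.867, -0.133)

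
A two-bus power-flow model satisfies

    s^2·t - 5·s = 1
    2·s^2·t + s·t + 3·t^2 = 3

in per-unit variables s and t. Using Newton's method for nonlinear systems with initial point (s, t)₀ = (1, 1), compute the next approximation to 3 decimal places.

(-0.500, 1.500)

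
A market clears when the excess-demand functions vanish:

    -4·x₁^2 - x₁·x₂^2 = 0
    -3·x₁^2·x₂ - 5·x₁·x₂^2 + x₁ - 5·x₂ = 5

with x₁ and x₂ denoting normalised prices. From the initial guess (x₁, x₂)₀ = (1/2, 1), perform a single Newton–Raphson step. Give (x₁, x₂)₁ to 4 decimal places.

(0.4278, -0.1390)

At (1/2, 1): F = (-1.5000, -12.7500).
Jacobian J = [[-8·x₁ - x₂^2, -2·x₁·x₂], [-6·x₁·x₂ - 5·x₂^2 + 1, -3·x₁^2 - 10·x₁·x₂ - 5]].
At the point, J = [[-5.0000, -1.0000], [-7.0000, -10.7500]] (det J = 46.7500).
Solving J·Δ = −F gives Δ = (-0.0722, -1.1390).
Then the next iterate is (x₁, x₂)₁ = (0.4278, -0.1390).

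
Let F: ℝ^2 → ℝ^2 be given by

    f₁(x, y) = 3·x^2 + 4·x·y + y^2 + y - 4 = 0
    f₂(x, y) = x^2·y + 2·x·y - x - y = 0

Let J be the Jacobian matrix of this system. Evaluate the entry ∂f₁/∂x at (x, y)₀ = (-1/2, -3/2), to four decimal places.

∂f₁/∂x = 6·x + 4·y.
At (-1/2, -3/2) this is -9.0000.

-9.0000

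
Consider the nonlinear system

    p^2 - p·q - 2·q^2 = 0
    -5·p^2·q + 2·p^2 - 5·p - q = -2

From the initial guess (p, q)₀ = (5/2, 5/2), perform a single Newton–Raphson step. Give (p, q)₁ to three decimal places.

At (5/2, 5/2): F = (-12.500, -78.625).
Jacobian J = [[2·p - q, -p - 4·q], [-10·p·q + 4·p - 5, -5·p^2 - 1]].
At the point, J = [[2.500, -12.500], [-57.500, -32.250]] (det J = -799.375).
Solving J·Δ = −F gives Δ = (-0.725, -1.145).
Then the next iterate is (p, q)₁ = (1.775, 1.355).

(1.775, 1.355)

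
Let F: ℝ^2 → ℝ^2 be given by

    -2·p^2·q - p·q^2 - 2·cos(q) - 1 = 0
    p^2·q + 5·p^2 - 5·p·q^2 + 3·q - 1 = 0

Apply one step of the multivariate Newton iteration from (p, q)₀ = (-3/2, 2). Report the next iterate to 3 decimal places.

At (-3/2, 2): F = (-3.16771, 50.750).
Jacobian J = [[-4·p·q - q^2, -2·p^2 - 2·p·q + 2·sin(q)], [2·p·q + 10·p - 5·q^2, p^2 - 10·p·q + 3]].
At the point, J = [[8.000, 3.31859], [-41.000, 35.250]] (det J = 418.06239).
Solving J·Δ = −F gives Δ = (0.670, -0.660).
Then the next iterate is (p, q)₁ = (-0.830, 1.340).

(-0.830, 1.340)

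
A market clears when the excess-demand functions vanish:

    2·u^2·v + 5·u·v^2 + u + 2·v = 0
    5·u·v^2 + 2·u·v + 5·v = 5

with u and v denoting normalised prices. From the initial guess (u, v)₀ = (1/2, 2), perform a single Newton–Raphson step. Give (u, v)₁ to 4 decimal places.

At (1/2, 2): F = (15.5000, 17.0000).
Jacobian J = [[4·u·v + 5·v^2 + 1, 2·u^2 + 10·u·v + 2], [5·v^2 + 2·v, 10·u·v + 2·u + 5]].
At the point, J = [[25.0000, 12.5000], [24.0000, 16.0000]] (det J = 100.0000).
Solving J·Δ = −F gives Δ = (-0.3550, -0.5300).
Then the next iterate is (u, v)₁ = (0.1450, 1.4700).

(0.1450, 1.4700)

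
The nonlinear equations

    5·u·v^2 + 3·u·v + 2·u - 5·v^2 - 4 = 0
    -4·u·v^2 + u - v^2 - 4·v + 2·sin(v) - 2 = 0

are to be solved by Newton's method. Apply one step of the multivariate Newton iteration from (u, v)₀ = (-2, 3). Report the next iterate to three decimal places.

At (-2, 3): F = (-161.000, 47.28224).
Jacobian J = [[5·v^2 + 3·v + 2, 10·u·v + 3·u - 10·v], [-4·v^2 + 1, -8·u·v - 2·v + 2·cos(v) - 4]].
At the point, J = [[56.000, -96.000], [-35.000, 36.02002]] (det J = -1342.87916).
Solving J·Δ = −F gives Δ = (-0.938, -2.224).
Then the next iterate is (u, v)₁ = (-2.938, 0.776).

(-2.938, 0.776)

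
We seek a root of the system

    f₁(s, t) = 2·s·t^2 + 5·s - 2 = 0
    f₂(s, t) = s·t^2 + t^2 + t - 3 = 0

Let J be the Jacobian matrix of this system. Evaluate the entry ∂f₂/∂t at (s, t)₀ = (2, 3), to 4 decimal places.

19.0000

∂f₂/∂t = 2·s·t + 2·t + 1.
At (2, 3) this is 19.0000.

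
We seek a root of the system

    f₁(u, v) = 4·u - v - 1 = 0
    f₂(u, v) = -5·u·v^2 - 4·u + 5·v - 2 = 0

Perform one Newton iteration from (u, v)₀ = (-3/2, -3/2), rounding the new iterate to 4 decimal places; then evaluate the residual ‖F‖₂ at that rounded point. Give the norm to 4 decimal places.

At (-3/2, -3/2): F = (-5.5000, 13.3750).
Jacobian J = [[4, -1], [-5·v^2 - 4, -10·u·v + 5]].
At the point, J = [[4.0000, -1.0000], [-15.2500, -17.5000]] (det J = -85.2500).
Solving J·Δ = −F gives Δ = (1.2859, -0.3563).
Then the next iterate is (u, v)₁ = (-0.2141, -1.8563).
Re-evaluating at (-0.2141, -1.8563): F = (-0.0001, -6.736318), so ‖F‖₂ = 6.7363.

6.7363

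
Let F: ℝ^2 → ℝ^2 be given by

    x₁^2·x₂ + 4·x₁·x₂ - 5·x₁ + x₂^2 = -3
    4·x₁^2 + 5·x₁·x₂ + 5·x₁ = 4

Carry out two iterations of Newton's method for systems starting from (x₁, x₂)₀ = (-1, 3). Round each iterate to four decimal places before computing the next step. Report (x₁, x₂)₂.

(1.0640, -1.0715)

At (-1, 3): F = (8.0000, -20.0000).
Jacobian J = [[2·x₁·x₂ + 4·x₂ - 5, x₁^2 + 4·x₁ + 2·x₂], [8·x₁ + 5·x₂ + 5, 5·x₁]].
At the point, J = [[1.0000, 3.0000], [12.0000, -5.0000]] (det J = -41.0000).
Solving J·Δ = −F gives Δ = (0.4878, -2.8293).
Then the next iterate is (x₁, x₂)₁ = (-0.5122, 0.1707).
Round to (-0.5122, 0.1707) and repeat: F = (5.285191, -5.948767), J = [[-4.492065, -1.445051], [1.7559, -2.5610]].
Δ = (1.5762, -1.2422), so (x₁, x₂)₂ = (1.0640, -1.0715).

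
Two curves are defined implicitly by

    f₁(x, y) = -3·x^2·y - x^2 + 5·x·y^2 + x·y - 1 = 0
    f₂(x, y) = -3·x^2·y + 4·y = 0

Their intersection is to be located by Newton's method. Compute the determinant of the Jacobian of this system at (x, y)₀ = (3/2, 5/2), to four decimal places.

702.9375

J = [[-6·x·y - 2·x + 5·y^2 + y, -3·x^2 + 10·x·y + x], [-6·x·y, -3·x^2 + 4]].
At the point, J = [[8.2500, 32.2500], [-22.5000, -2.7500]].
det J = 702.9375.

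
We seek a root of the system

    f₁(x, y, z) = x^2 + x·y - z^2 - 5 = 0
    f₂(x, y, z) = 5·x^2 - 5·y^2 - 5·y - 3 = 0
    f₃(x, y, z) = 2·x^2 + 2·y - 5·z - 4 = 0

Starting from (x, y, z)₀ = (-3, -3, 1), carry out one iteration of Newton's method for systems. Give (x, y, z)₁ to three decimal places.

(-1.559, -1.751, -1.359)

At (-3, -3, 1): F = (12.000, 12.000, 3.000).
Jacobian J = [[2·x + y, x, -2·z], [10·x, -10·y - 5, 0], [4·x, 2, -5]].
At the point, J = [[-9.000, -3.000, -2.000], [-30.000, 25.000, 0.000], [-12.000, 2.000, -5.000]] (det J = 1095.000).
Solving J·Δ = −F gives Δ = (1.441, 1.249, -2.359).
Then the next iterate is (x, y, z)₁ = (-1.559, -1.751, -1.359).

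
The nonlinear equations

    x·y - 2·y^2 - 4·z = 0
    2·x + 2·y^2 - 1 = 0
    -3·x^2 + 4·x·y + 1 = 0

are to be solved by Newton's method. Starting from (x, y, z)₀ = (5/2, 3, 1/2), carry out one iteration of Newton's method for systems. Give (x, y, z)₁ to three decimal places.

At (5/2, 3, 1/2): F = (-12.500, 22.000, 12.250).
Jacobian J = [[y, x - 4·y, -4], [2, 4·y, 0], [-6·x + 4·y, 4·x, 0]].
At the point, J = [[3.000, -9.500, -4.000], [2.000, 12.000, 0.000], [-3.000, 10.000, 0.000]] (det J = -224.000).
Solving J·Δ = −F gives Δ = (-1.304, -1.616, -0.265).
Then the next iterate is (x, y, z)₁ = (1.196, 1.384, 0.235).

(1.196, 1.384, 0.235)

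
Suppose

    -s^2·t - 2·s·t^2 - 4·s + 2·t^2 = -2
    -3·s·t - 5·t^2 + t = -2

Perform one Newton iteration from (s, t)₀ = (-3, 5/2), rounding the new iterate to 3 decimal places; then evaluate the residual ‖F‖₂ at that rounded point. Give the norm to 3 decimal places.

11.391

At (-3, 5/2): F = (41.500, -4.250).
Jacobian J = [[-2·s·t - 2·t^2 - 4, -s^2 - 4·s·t + 4·t], [-3·t, -3·s - 10·t + 1]].
At the point, J = [[-1.500, 31.000], [-7.500, -15.000]] (det J = 255.000).
Solving J·Δ = −F gives Δ = (1.925, -1.246).
Then the next iterate is (s, t)₁ = (-1.075, 1.254).
Re-evaluating at (-1.075, 1.254): F = (11.37679, -0.56443), so ‖F‖₂ = 11.391.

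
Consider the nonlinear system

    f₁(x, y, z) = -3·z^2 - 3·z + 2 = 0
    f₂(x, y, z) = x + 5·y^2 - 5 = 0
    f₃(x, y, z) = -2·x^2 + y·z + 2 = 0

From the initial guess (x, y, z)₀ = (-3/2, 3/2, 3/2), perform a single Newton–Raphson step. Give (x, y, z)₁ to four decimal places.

(-1.1811, 1.1621, 0.7292)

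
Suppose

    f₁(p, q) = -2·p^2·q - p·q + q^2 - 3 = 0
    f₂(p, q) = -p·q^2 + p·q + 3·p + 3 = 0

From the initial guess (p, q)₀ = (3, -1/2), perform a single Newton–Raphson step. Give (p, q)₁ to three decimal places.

At (3, -1/2): F = (7.750, 9.750).
Jacobian J = [[-4·p·q - q, -2·p^2 - p + 2·q], [-q^2 + q + 3, -2·p·q + p]].
At the point, J = [[6.500, -22.000], [2.250, 6.000]] (det J = 88.500).
Solving J·Δ = −F gives Δ = (-2.949, -0.519).
Then the next iterate is (p, q)₁ = (0.051, -1.019).

(0.051, -1.019)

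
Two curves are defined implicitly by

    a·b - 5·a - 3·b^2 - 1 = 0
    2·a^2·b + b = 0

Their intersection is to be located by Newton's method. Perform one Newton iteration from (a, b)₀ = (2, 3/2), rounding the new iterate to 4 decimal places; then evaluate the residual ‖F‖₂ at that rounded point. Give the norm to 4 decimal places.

25.3626

At (2, 3/2): F = (-14.7500, 13.5000).
Jacobian J = [[b - 5, a - 6·b], [4·a·b, 2·a^2 + 1]].
At the point, J = [[-3.5000, -7.0000], [12.0000, 9.0000]] (det J = 52.5000).
Solving J·Δ = −F gives Δ = (0.7286, -2.4714).
Then the next iterate is (a, b)₁ = (2.7286, -0.9714).
Re-evaluating at (2.7286, -0.9714): F = (-20.124416, -15.436047), so ‖F‖₂ = 25.3626.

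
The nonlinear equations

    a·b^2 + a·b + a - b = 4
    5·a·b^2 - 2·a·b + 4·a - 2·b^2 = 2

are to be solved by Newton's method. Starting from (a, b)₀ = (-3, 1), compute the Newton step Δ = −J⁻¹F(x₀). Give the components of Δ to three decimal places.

At (-3, 1): F = (-14.000, -25.000).
Jacobian J = [[b^2 + b + 1, 2·a·b + a - 1], [5·b^2 - 2·b + 4, 10·a·b - 2·a - 4·b]].
At the point, J = [[3.000, -10.000], [7.000, -28.000]] (det J = -14.000).
Solving J·Δ = −F gives Δ = (10.143, 1.643).

(10.143, 1.643)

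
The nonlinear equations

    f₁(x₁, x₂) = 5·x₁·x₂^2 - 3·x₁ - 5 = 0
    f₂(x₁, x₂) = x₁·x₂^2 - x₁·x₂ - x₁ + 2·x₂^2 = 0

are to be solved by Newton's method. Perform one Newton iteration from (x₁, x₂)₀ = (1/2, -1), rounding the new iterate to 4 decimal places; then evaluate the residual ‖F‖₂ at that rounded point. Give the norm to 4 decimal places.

17.5350

At (1/2, -1): F = (-4.0000, 2.5000).
Jacobian J = [[5·x₂^2 - 3, 10·x₁·x₂], [x₂^2 - x₂ - 1, 2·x₁·x₂ - x₁ + 4·x₂]].
At the point, J = [[2.0000, -5.0000], [1.0000, -5.5000]] (det J = -6.0000).
Solving J·Δ = −F gives Δ = (5.7500, 1.5000).
Then the next iterate is (x₁, x₂)₁ = (6.2500, 0.5000).
Re-evaluating at (6.2500, 0.5000): F = (-15.9375, -7.3125), so ‖F‖₂ = 17.5350.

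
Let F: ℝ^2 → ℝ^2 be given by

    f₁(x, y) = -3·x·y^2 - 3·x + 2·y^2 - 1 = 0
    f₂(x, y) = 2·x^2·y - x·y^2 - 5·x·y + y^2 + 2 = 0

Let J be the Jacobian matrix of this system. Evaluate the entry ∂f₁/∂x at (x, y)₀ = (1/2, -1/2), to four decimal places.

∂f₁/∂x = -3·y^2 - 3.
At (1/2, -1/2) this is -3.7500.

-3.7500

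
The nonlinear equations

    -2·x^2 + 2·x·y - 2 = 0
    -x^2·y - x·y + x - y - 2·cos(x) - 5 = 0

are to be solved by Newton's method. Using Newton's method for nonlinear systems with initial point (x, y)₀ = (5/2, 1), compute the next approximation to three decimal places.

At (5/2, 1): F = (-9.500, -10.64771).
Jacobian J = [[-4·x + 2·y, 2·x], [-2·x·y - y + 2·sin(x) + 1, -x^2 - x - 1]].
At the point, J = [[-8.000, 5.000], [-3.80306, -9.750]] (det J = 97.01528).
Solving J·Δ = −F gives Δ = (-1.504, -0.506).
Then the next iterate is (x, y)₁ = (0.996, 0.494).

(0.996, 0.494)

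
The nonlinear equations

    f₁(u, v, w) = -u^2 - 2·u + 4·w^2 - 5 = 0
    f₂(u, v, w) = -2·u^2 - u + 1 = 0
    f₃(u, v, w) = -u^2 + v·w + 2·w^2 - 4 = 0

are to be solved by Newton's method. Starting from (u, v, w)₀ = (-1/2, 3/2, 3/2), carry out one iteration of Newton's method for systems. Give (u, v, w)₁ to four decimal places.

(-1.5000, 2.8958, 1.0208)

At (-1/2, 3/2, 3/2): F = (4.7500, 1.0000, 2.5000).
Jacobian J = [[-2·u - 2, 0, 8·w], [-4·u - 1, 0, 0], [-2·u, w, v + 4·w]].
At the point, J = [[-1.0000, 0.0000, 12.0000], [1.0000, 0.0000, 0.0000], [1.0000, 1.5000, 7.5000]] (det J = 18.0000).
Solving J·Δ = −F gives Δ = (-1.0000, 1.3958, -0.4792).
Then the next iterate is (u, v, w)₁ = (-1.5000, 2.8958, 1.0208).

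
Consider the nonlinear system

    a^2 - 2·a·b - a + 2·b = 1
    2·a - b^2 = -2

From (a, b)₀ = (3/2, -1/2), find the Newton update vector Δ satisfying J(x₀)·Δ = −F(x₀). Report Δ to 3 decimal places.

(-1.000, -2.750)

At (3/2, -1/2): F = (0.250, 4.750).
Jacobian J = [[2·a - 2·b - 1, -2·a + 2], [2, -2·b]].
At the point, J = [[3.000, -1.000], [2.000, 1.000]] (det J = 5.000).
Solving J·Δ = −F gives Δ = (-1.000, -2.750).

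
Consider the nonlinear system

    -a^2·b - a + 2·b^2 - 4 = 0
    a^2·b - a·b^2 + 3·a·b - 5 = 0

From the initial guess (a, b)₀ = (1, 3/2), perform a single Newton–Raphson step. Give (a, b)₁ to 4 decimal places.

At (1, 3/2): F = (-2.0000, -1.2500).
Jacobian J = [[-2·a·b - 1, -a^2 + 4·b], [2·a·b - b^2 + 3·b, a^2 - 2·a·b + 3·a]].
At the point, J = [[-4.0000, 5.0000], [5.2500, 1.0000]] (det J = -30.2500).
Solving J·Δ = −F gives Δ = (0.1405, 0.5124).
Then the next iterate is (a, b)₁ = (1.1405, 2.0124).

(1.1405, 2.0124)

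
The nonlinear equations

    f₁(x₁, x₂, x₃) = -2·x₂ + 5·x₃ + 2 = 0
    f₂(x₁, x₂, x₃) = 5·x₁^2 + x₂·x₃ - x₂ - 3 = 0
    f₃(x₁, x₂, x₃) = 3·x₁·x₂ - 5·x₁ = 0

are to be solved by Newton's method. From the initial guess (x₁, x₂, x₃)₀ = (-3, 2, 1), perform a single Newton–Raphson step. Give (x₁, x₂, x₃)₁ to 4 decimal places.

At (-3, 2, 1): F = (3.0000, 42.0000, -3.0000).
Jacobian J = [[0, -2, 5], [10·x₁, x₃ - 1, x₂], [3·x₂ - 5, 3·x₁, 0]].
At the point, J = [[0.0000, -2.0000, 5.0000], [-30.0000, 0.0000, 2.0000], [1.0000, -9.0000, 0.0000]] (det J = 1346.0000).
Solving J·Δ = −F gives Δ = (1.3551, -0.1828, -0.6731).
Then the next iterate is (x₁, x₂, x₃)₁ = (-1.6449, 1.8172, 0.3269).

(-1.6449, 1.8172, 0.3269)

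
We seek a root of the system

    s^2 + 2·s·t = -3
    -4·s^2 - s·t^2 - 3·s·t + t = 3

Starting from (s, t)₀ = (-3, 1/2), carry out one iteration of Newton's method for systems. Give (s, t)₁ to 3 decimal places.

At (-3, 1/2): F = (9.000, -33.250).
Jacobian J = [[2·s + 2·t, 2·s], [-8·s - t^2 - 3·t, -2·s·t - 3·s + 1]].
At the point, J = [[-5.000, -6.000], [22.250, 13.000]] (det J = 68.500).
Solving J·Δ = −F gives Δ = (1.204, 0.496).
Then the next iterate is (s, t)₁ = (-1.796, 0.996).

(-1.796, 0.996)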